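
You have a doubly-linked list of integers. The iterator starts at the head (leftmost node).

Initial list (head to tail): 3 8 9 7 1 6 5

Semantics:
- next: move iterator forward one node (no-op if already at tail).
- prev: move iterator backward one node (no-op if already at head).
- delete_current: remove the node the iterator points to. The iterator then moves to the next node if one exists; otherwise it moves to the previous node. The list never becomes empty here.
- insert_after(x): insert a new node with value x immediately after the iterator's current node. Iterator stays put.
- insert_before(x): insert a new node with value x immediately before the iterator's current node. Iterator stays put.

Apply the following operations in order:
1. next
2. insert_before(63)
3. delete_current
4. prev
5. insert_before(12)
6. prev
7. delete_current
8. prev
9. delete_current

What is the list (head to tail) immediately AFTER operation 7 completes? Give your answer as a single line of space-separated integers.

After 1 (next): list=[3, 8, 9, 7, 1, 6, 5] cursor@8
After 2 (insert_before(63)): list=[3, 63, 8, 9, 7, 1, 6, 5] cursor@8
After 3 (delete_current): list=[3, 63, 9, 7, 1, 6, 5] cursor@9
After 4 (prev): list=[3, 63, 9, 7, 1, 6, 5] cursor@63
After 5 (insert_before(12)): list=[3, 12, 63, 9, 7, 1, 6, 5] cursor@63
After 6 (prev): list=[3, 12, 63, 9, 7, 1, 6, 5] cursor@12
After 7 (delete_current): list=[3, 63, 9, 7, 1, 6, 5] cursor@63

Answer: 3 63 9 7 1 6 5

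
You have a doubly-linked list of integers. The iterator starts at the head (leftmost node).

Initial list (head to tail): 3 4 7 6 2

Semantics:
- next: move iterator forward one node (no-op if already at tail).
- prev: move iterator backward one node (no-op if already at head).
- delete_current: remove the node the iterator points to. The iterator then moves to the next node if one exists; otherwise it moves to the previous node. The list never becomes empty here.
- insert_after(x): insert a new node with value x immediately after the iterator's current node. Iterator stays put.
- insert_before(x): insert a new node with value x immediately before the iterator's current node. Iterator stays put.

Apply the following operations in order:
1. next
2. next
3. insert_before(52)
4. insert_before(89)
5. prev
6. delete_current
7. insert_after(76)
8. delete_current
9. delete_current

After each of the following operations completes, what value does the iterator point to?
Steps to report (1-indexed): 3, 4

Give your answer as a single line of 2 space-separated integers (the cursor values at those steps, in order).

After 1 (next): list=[3, 4, 7, 6, 2] cursor@4
After 2 (next): list=[3, 4, 7, 6, 2] cursor@7
After 3 (insert_before(52)): list=[3, 4, 52, 7, 6, 2] cursor@7
After 4 (insert_before(89)): list=[3, 4, 52, 89, 7, 6, 2] cursor@7
After 5 (prev): list=[3, 4, 52, 89, 7, 6, 2] cursor@89
After 6 (delete_current): list=[3, 4, 52, 7, 6, 2] cursor@7
After 7 (insert_after(76)): list=[3, 4, 52, 7, 76, 6, 2] cursor@7
After 8 (delete_current): list=[3, 4, 52, 76, 6, 2] cursor@76
After 9 (delete_current): list=[3, 4, 52, 6, 2] cursor@6

Answer: 7 7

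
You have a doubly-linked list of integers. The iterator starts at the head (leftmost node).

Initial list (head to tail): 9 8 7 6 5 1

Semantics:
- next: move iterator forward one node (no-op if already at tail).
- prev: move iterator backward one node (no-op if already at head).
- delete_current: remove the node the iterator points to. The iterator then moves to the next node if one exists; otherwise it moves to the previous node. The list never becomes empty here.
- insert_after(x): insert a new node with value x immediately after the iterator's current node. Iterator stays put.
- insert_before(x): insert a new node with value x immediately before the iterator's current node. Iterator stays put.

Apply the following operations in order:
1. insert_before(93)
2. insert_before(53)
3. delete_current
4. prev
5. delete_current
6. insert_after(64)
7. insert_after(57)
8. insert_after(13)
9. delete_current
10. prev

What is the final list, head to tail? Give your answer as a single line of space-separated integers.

Answer: 93 13 57 64 7 6 5 1

Derivation:
After 1 (insert_before(93)): list=[93, 9, 8, 7, 6, 5, 1] cursor@9
After 2 (insert_before(53)): list=[93, 53, 9, 8, 7, 6, 5, 1] cursor@9
After 3 (delete_current): list=[93, 53, 8, 7, 6, 5, 1] cursor@8
After 4 (prev): list=[93, 53, 8, 7, 6, 5, 1] cursor@53
After 5 (delete_current): list=[93, 8, 7, 6, 5, 1] cursor@8
After 6 (insert_after(64)): list=[93, 8, 64, 7, 6, 5, 1] cursor@8
After 7 (insert_after(57)): list=[93, 8, 57, 64, 7, 6, 5, 1] cursor@8
After 8 (insert_after(13)): list=[93, 8, 13, 57, 64, 7, 6, 5, 1] cursor@8
After 9 (delete_current): list=[93, 13, 57, 64, 7, 6, 5, 1] cursor@13
After 10 (prev): list=[93, 13, 57, 64, 7, 6, 5, 1] cursor@93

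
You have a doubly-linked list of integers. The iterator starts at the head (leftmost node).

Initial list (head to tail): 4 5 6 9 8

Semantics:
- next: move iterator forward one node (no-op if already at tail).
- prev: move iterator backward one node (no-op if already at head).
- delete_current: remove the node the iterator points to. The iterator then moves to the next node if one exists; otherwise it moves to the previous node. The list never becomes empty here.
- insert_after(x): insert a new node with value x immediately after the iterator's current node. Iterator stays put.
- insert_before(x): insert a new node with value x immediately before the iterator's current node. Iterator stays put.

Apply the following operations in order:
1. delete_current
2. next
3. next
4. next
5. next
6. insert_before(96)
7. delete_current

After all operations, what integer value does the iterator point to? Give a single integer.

Answer: 96

Derivation:
After 1 (delete_current): list=[5, 6, 9, 8] cursor@5
After 2 (next): list=[5, 6, 9, 8] cursor@6
After 3 (next): list=[5, 6, 9, 8] cursor@9
After 4 (next): list=[5, 6, 9, 8] cursor@8
After 5 (next): list=[5, 6, 9, 8] cursor@8
After 6 (insert_before(96)): list=[5, 6, 9, 96, 8] cursor@8
After 7 (delete_current): list=[5, 6, 9, 96] cursor@96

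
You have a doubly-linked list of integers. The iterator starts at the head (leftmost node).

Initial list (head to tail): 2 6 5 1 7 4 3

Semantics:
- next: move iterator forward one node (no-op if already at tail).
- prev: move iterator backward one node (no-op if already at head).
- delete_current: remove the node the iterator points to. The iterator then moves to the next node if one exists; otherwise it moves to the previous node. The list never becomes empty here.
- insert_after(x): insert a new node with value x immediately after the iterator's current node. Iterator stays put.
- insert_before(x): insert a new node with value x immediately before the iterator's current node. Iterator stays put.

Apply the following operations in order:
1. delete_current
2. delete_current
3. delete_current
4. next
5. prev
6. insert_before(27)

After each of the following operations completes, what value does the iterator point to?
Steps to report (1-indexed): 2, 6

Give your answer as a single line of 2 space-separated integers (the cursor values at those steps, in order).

Answer: 5 1

Derivation:
After 1 (delete_current): list=[6, 5, 1, 7, 4, 3] cursor@6
After 2 (delete_current): list=[5, 1, 7, 4, 3] cursor@5
After 3 (delete_current): list=[1, 7, 4, 3] cursor@1
After 4 (next): list=[1, 7, 4, 3] cursor@7
After 5 (prev): list=[1, 7, 4, 3] cursor@1
After 6 (insert_before(27)): list=[27, 1, 7, 4, 3] cursor@1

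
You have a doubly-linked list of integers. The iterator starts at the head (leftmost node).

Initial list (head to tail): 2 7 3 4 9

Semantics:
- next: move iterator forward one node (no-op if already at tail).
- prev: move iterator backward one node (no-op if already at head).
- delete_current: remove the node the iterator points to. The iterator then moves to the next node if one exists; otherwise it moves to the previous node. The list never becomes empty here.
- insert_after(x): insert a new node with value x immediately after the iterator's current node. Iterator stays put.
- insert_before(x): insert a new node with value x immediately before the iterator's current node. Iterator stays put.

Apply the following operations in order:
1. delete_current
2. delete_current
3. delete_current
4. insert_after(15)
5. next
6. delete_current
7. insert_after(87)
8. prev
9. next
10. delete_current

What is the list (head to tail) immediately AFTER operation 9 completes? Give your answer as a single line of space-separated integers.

Answer: 4 9 87

Derivation:
After 1 (delete_current): list=[7, 3, 4, 9] cursor@7
After 2 (delete_current): list=[3, 4, 9] cursor@3
After 3 (delete_current): list=[4, 9] cursor@4
After 4 (insert_after(15)): list=[4, 15, 9] cursor@4
After 5 (next): list=[4, 15, 9] cursor@15
After 6 (delete_current): list=[4, 9] cursor@9
After 7 (insert_after(87)): list=[4, 9, 87] cursor@9
After 8 (prev): list=[4, 9, 87] cursor@4
After 9 (next): list=[4, 9, 87] cursor@9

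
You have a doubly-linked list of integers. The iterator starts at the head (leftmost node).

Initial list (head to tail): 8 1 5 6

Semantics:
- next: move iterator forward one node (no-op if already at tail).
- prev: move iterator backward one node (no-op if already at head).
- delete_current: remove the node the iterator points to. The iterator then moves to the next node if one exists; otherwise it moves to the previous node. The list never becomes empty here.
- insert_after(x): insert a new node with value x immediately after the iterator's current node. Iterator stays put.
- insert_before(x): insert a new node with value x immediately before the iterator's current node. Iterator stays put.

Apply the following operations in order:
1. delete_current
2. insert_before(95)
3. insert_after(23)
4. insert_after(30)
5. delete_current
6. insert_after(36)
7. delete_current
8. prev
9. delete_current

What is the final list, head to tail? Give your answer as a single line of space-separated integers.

After 1 (delete_current): list=[1, 5, 6] cursor@1
After 2 (insert_before(95)): list=[95, 1, 5, 6] cursor@1
After 3 (insert_after(23)): list=[95, 1, 23, 5, 6] cursor@1
After 4 (insert_after(30)): list=[95, 1, 30, 23, 5, 6] cursor@1
After 5 (delete_current): list=[95, 30, 23, 5, 6] cursor@30
After 6 (insert_after(36)): list=[95, 30, 36, 23, 5, 6] cursor@30
After 7 (delete_current): list=[95, 36, 23, 5, 6] cursor@36
After 8 (prev): list=[95, 36, 23, 5, 6] cursor@95
After 9 (delete_current): list=[36, 23, 5, 6] cursor@36

Answer: 36 23 5 6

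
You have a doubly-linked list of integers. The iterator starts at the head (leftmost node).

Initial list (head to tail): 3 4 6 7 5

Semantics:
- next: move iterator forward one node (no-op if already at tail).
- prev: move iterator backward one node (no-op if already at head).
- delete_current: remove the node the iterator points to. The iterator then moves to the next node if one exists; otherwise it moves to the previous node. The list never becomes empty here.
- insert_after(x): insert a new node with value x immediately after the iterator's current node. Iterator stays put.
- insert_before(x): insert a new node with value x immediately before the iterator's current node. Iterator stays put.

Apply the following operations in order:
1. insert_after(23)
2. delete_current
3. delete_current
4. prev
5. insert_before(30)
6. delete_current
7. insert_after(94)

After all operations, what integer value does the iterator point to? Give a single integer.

Answer: 6

Derivation:
After 1 (insert_after(23)): list=[3, 23, 4, 6, 7, 5] cursor@3
After 2 (delete_current): list=[23, 4, 6, 7, 5] cursor@23
After 3 (delete_current): list=[4, 6, 7, 5] cursor@4
After 4 (prev): list=[4, 6, 7, 5] cursor@4
After 5 (insert_before(30)): list=[30, 4, 6, 7, 5] cursor@4
After 6 (delete_current): list=[30, 6, 7, 5] cursor@6
After 7 (insert_after(94)): list=[30, 6, 94, 7, 5] cursor@6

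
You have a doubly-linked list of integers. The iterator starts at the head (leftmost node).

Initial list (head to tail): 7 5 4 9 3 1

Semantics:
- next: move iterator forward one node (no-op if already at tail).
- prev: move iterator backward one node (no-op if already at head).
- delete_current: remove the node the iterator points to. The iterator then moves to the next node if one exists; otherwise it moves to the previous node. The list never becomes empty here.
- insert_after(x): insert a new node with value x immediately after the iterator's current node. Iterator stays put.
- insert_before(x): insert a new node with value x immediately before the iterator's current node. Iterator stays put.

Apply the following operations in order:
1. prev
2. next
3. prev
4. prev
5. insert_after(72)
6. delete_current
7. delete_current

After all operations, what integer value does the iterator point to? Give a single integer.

After 1 (prev): list=[7, 5, 4, 9, 3, 1] cursor@7
After 2 (next): list=[7, 5, 4, 9, 3, 1] cursor@5
After 3 (prev): list=[7, 5, 4, 9, 3, 1] cursor@7
After 4 (prev): list=[7, 5, 4, 9, 3, 1] cursor@7
After 5 (insert_after(72)): list=[7, 72, 5, 4, 9, 3, 1] cursor@7
After 6 (delete_current): list=[72, 5, 4, 9, 3, 1] cursor@72
After 7 (delete_current): list=[5, 4, 9, 3, 1] cursor@5

Answer: 5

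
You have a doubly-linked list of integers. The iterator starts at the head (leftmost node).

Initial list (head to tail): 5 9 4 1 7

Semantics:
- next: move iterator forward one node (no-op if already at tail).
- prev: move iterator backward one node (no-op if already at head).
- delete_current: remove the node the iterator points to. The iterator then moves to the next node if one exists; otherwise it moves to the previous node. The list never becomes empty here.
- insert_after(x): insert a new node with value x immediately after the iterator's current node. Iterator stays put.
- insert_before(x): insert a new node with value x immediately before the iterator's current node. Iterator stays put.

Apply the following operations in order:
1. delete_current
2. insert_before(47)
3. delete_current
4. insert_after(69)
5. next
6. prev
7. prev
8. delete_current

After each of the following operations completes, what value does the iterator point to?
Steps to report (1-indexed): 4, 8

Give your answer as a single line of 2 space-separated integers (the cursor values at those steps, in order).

After 1 (delete_current): list=[9, 4, 1, 7] cursor@9
After 2 (insert_before(47)): list=[47, 9, 4, 1, 7] cursor@9
After 3 (delete_current): list=[47, 4, 1, 7] cursor@4
After 4 (insert_after(69)): list=[47, 4, 69, 1, 7] cursor@4
After 5 (next): list=[47, 4, 69, 1, 7] cursor@69
After 6 (prev): list=[47, 4, 69, 1, 7] cursor@4
After 7 (prev): list=[47, 4, 69, 1, 7] cursor@47
After 8 (delete_current): list=[4, 69, 1, 7] cursor@4

Answer: 4 4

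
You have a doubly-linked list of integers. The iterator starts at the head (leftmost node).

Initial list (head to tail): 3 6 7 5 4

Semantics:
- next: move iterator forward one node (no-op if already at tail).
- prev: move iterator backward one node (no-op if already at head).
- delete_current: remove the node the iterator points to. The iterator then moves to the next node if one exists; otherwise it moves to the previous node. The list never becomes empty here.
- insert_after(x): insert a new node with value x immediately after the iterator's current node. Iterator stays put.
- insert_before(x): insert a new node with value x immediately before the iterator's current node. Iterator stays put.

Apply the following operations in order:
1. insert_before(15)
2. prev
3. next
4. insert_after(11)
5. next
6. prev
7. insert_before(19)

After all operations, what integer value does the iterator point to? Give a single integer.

After 1 (insert_before(15)): list=[15, 3, 6, 7, 5, 4] cursor@3
After 2 (prev): list=[15, 3, 6, 7, 5, 4] cursor@15
After 3 (next): list=[15, 3, 6, 7, 5, 4] cursor@3
After 4 (insert_after(11)): list=[15, 3, 11, 6, 7, 5, 4] cursor@3
After 5 (next): list=[15, 3, 11, 6, 7, 5, 4] cursor@11
After 6 (prev): list=[15, 3, 11, 6, 7, 5, 4] cursor@3
After 7 (insert_before(19)): list=[15, 19, 3, 11, 6, 7, 5, 4] cursor@3

Answer: 3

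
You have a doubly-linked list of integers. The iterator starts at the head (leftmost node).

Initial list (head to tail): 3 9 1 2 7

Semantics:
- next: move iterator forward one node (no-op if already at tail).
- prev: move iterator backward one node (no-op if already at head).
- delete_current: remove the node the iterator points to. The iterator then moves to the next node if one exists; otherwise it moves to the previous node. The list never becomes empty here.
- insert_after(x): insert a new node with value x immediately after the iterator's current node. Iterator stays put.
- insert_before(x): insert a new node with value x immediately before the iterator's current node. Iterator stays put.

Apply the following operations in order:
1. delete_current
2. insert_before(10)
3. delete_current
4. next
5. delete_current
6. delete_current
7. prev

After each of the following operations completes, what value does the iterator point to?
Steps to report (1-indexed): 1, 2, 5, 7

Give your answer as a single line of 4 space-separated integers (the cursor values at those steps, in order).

Answer: 9 9 7 10

Derivation:
After 1 (delete_current): list=[9, 1, 2, 7] cursor@9
After 2 (insert_before(10)): list=[10, 9, 1, 2, 7] cursor@9
After 3 (delete_current): list=[10, 1, 2, 7] cursor@1
After 4 (next): list=[10, 1, 2, 7] cursor@2
After 5 (delete_current): list=[10, 1, 7] cursor@7
After 6 (delete_current): list=[10, 1] cursor@1
After 7 (prev): list=[10, 1] cursor@10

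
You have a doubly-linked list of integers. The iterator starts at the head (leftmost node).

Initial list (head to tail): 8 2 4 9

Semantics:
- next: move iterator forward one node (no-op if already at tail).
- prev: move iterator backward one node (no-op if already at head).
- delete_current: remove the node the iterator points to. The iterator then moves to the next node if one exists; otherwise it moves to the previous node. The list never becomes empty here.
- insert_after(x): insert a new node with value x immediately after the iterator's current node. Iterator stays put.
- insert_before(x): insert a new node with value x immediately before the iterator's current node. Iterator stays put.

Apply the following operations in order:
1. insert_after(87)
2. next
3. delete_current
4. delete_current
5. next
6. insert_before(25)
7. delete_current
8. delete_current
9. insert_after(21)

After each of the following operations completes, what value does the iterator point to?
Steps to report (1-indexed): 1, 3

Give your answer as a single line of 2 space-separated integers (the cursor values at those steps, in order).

After 1 (insert_after(87)): list=[8, 87, 2, 4, 9] cursor@8
After 2 (next): list=[8, 87, 2, 4, 9] cursor@87
After 3 (delete_current): list=[8, 2, 4, 9] cursor@2
After 4 (delete_current): list=[8, 4, 9] cursor@4
After 5 (next): list=[8, 4, 9] cursor@9
After 6 (insert_before(25)): list=[8, 4, 25, 9] cursor@9
After 7 (delete_current): list=[8, 4, 25] cursor@25
After 8 (delete_current): list=[8, 4] cursor@4
After 9 (insert_after(21)): list=[8, 4, 21] cursor@4

Answer: 8 2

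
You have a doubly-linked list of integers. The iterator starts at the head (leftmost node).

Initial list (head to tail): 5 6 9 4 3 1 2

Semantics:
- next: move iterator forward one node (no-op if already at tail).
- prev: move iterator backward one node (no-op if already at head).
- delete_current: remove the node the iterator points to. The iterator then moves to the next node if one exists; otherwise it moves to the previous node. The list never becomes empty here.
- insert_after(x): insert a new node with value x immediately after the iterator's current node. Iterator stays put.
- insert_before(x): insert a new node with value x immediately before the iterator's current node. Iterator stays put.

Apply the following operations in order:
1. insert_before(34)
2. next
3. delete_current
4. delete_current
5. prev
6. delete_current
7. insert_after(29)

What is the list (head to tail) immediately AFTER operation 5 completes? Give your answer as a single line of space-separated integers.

Answer: 34 5 4 3 1 2

Derivation:
After 1 (insert_before(34)): list=[34, 5, 6, 9, 4, 3, 1, 2] cursor@5
After 2 (next): list=[34, 5, 6, 9, 4, 3, 1, 2] cursor@6
After 3 (delete_current): list=[34, 5, 9, 4, 3, 1, 2] cursor@9
After 4 (delete_current): list=[34, 5, 4, 3, 1, 2] cursor@4
After 5 (prev): list=[34, 5, 4, 3, 1, 2] cursor@5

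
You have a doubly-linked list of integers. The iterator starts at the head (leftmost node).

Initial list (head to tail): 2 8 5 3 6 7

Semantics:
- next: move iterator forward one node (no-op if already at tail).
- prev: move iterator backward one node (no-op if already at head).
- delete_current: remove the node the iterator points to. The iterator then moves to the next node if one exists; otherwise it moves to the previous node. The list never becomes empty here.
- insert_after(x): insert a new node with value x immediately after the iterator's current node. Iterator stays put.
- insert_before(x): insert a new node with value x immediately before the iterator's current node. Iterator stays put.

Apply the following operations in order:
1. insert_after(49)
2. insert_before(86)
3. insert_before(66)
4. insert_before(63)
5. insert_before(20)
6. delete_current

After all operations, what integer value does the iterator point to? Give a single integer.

After 1 (insert_after(49)): list=[2, 49, 8, 5, 3, 6, 7] cursor@2
After 2 (insert_before(86)): list=[86, 2, 49, 8, 5, 3, 6, 7] cursor@2
After 3 (insert_before(66)): list=[86, 66, 2, 49, 8, 5, 3, 6, 7] cursor@2
After 4 (insert_before(63)): list=[86, 66, 63, 2, 49, 8, 5, 3, 6, 7] cursor@2
After 5 (insert_before(20)): list=[86, 66, 63, 20, 2, 49, 8, 5, 3, 6, 7] cursor@2
After 6 (delete_current): list=[86, 66, 63, 20, 49, 8, 5, 3, 6, 7] cursor@49

Answer: 49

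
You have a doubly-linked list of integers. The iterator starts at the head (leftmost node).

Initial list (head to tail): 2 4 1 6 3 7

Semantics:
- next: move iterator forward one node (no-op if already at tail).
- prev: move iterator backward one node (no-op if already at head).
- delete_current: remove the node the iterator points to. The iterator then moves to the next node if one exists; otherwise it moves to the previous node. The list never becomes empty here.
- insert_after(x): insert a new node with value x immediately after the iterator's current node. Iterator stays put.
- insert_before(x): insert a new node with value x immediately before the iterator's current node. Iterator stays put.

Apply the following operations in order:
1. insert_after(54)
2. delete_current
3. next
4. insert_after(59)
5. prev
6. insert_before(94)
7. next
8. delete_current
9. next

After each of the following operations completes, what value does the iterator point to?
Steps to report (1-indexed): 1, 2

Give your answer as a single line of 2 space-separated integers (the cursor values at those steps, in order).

Answer: 2 54

Derivation:
After 1 (insert_after(54)): list=[2, 54, 4, 1, 6, 3, 7] cursor@2
After 2 (delete_current): list=[54, 4, 1, 6, 3, 7] cursor@54
After 3 (next): list=[54, 4, 1, 6, 3, 7] cursor@4
After 4 (insert_after(59)): list=[54, 4, 59, 1, 6, 3, 7] cursor@4
After 5 (prev): list=[54, 4, 59, 1, 6, 3, 7] cursor@54
After 6 (insert_before(94)): list=[94, 54, 4, 59, 1, 6, 3, 7] cursor@54
After 7 (next): list=[94, 54, 4, 59, 1, 6, 3, 7] cursor@4
After 8 (delete_current): list=[94, 54, 59, 1, 6, 3, 7] cursor@59
After 9 (next): list=[94, 54, 59, 1, 6, 3, 7] cursor@1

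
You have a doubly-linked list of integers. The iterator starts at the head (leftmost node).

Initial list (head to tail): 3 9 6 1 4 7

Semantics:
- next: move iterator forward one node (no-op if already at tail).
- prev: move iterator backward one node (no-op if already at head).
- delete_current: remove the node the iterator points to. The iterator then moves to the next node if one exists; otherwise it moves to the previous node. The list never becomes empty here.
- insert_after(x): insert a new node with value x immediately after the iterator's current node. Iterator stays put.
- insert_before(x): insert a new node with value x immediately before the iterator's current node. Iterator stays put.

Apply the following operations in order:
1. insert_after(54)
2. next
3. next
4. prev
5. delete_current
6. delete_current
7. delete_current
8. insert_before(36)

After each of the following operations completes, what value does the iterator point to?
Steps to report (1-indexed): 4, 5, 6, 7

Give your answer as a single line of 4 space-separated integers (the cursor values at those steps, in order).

Answer: 54 9 6 1

Derivation:
After 1 (insert_after(54)): list=[3, 54, 9, 6, 1, 4, 7] cursor@3
After 2 (next): list=[3, 54, 9, 6, 1, 4, 7] cursor@54
After 3 (next): list=[3, 54, 9, 6, 1, 4, 7] cursor@9
After 4 (prev): list=[3, 54, 9, 6, 1, 4, 7] cursor@54
After 5 (delete_current): list=[3, 9, 6, 1, 4, 7] cursor@9
After 6 (delete_current): list=[3, 6, 1, 4, 7] cursor@6
After 7 (delete_current): list=[3, 1, 4, 7] cursor@1
After 8 (insert_before(36)): list=[3, 36, 1, 4, 7] cursor@1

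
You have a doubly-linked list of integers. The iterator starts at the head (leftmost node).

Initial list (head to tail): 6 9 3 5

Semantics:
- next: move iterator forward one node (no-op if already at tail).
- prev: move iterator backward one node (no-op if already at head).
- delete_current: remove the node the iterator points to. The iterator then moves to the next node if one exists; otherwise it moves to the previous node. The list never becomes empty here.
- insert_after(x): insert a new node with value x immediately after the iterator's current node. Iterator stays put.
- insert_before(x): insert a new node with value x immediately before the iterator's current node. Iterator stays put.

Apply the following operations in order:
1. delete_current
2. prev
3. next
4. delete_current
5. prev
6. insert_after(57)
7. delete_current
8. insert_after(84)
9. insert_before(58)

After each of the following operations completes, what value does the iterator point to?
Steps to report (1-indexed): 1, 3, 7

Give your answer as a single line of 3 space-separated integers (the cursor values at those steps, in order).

After 1 (delete_current): list=[9, 3, 5] cursor@9
After 2 (prev): list=[9, 3, 5] cursor@9
After 3 (next): list=[9, 3, 5] cursor@3
After 4 (delete_current): list=[9, 5] cursor@5
After 5 (prev): list=[9, 5] cursor@9
After 6 (insert_after(57)): list=[9, 57, 5] cursor@9
After 7 (delete_current): list=[57, 5] cursor@57
After 8 (insert_after(84)): list=[57, 84, 5] cursor@57
After 9 (insert_before(58)): list=[58, 57, 84, 5] cursor@57

Answer: 9 3 57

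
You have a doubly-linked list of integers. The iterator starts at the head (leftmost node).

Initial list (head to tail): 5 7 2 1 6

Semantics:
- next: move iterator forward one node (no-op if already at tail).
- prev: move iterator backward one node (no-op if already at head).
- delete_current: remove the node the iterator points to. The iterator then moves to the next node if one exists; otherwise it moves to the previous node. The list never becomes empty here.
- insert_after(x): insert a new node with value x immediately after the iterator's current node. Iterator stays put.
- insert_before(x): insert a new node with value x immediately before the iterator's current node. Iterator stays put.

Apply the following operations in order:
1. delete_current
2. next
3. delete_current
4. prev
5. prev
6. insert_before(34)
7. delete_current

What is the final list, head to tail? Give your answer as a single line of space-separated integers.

After 1 (delete_current): list=[7, 2, 1, 6] cursor@7
After 2 (next): list=[7, 2, 1, 6] cursor@2
After 3 (delete_current): list=[7, 1, 6] cursor@1
After 4 (prev): list=[7, 1, 6] cursor@7
After 5 (prev): list=[7, 1, 6] cursor@7
After 6 (insert_before(34)): list=[34, 7, 1, 6] cursor@7
After 7 (delete_current): list=[34, 1, 6] cursor@1

Answer: 34 1 6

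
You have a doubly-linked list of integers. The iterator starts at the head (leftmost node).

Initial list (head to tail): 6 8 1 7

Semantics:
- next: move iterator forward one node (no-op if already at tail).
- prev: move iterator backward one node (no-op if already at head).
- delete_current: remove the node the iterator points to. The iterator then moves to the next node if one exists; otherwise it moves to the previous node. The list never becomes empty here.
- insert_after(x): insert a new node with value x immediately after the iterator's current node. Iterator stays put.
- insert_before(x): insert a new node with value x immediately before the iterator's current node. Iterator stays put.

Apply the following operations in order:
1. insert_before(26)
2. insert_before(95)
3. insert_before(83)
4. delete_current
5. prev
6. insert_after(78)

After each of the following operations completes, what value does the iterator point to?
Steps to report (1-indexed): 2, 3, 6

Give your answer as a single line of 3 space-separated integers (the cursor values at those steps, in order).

After 1 (insert_before(26)): list=[26, 6, 8, 1, 7] cursor@6
After 2 (insert_before(95)): list=[26, 95, 6, 8, 1, 7] cursor@6
After 3 (insert_before(83)): list=[26, 95, 83, 6, 8, 1, 7] cursor@6
After 4 (delete_current): list=[26, 95, 83, 8, 1, 7] cursor@8
After 5 (prev): list=[26, 95, 83, 8, 1, 7] cursor@83
After 6 (insert_after(78)): list=[26, 95, 83, 78, 8, 1, 7] cursor@83

Answer: 6 6 83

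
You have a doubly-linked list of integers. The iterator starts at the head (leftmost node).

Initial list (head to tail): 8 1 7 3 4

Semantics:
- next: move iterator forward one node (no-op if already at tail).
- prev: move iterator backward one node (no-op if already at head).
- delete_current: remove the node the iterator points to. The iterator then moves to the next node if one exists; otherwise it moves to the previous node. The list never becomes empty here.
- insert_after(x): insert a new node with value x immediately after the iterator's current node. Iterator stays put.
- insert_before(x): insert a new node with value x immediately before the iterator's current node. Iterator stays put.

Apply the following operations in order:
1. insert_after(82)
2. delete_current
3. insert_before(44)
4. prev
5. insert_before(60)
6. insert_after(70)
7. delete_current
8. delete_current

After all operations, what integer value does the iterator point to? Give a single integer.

After 1 (insert_after(82)): list=[8, 82, 1, 7, 3, 4] cursor@8
After 2 (delete_current): list=[82, 1, 7, 3, 4] cursor@82
After 3 (insert_before(44)): list=[44, 82, 1, 7, 3, 4] cursor@82
After 4 (prev): list=[44, 82, 1, 7, 3, 4] cursor@44
After 5 (insert_before(60)): list=[60, 44, 82, 1, 7, 3, 4] cursor@44
After 6 (insert_after(70)): list=[60, 44, 70, 82, 1, 7, 3, 4] cursor@44
After 7 (delete_current): list=[60, 70, 82, 1, 7, 3, 4] cursor@70
After 8 (delete_current): list=[60, 82, 1, 7, 3, 4] cursor@82

Answer: 82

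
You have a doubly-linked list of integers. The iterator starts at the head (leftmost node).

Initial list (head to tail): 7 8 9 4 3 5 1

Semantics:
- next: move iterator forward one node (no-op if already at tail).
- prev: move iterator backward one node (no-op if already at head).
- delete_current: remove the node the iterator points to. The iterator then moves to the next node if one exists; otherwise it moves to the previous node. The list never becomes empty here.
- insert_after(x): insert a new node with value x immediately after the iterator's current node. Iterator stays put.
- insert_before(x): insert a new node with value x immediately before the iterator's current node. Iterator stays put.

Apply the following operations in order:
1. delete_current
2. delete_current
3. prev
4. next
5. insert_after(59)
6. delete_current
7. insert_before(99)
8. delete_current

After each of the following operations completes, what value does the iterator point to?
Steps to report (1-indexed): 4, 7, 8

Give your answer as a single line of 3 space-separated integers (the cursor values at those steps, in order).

After 1 (delete_current): list=[8, 9, 4, 3, 5, 1] cursor@8
After 2 (delete_current): list=[9, 4, 3, 5, 1] cursor@9
After 3 (prev): list=[9, 4, 3, 5, 1] cursor@9
After 4 (next): list=[9, 4, 3, 5, 1] cursor@4
After 5 (insert_after(59)): list=[9, 4, 59, 3, 5, 1] cursor@4
After 6 (delete_current): list=[9, 59, 3, 5, 1] cursor@59
After 7 (insert_before(99)): list=[9, 99, 59, 3, 5, 1] cursor@59
After 8 (delete_current): list=[9, 99, 3, 5, 1] cursor@3

Answer: 4 59 3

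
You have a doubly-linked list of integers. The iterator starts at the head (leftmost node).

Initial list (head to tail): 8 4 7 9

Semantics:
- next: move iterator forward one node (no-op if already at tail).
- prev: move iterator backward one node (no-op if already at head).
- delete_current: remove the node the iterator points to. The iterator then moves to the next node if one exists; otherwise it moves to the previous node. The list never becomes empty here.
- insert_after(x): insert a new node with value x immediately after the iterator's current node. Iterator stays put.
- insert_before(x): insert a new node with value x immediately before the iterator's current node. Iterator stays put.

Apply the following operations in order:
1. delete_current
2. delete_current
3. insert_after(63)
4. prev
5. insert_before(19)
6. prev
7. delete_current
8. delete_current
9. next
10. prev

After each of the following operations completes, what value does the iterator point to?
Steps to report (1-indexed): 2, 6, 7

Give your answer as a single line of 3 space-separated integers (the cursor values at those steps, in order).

Answer: 7 19 7

Derivation:
After 1 (delete_current): list=[4, 7, 9] cursor@4
After 2 (delete_current): list=[7, 9] cursor@7
After 3 (insert_after(63)): list=[7, 63, 9] cursor@7
After 4 (prev): list=[7, 63, 9] cursor@7
After 5 (insert_before(19)): list=[19, 7, 63, 9] cursor@7
After 6 (prev): list=[19, 7, 63, 9] cursor@19
After 7 (delete_current): list=[7, 63, 9] cursor@7
After 8 (delete_current): list=[63, 9] cursor@63
After 9 (next): list=[63, 9] cursor@9
After 10 (prev): list=[63, 9] cursor@63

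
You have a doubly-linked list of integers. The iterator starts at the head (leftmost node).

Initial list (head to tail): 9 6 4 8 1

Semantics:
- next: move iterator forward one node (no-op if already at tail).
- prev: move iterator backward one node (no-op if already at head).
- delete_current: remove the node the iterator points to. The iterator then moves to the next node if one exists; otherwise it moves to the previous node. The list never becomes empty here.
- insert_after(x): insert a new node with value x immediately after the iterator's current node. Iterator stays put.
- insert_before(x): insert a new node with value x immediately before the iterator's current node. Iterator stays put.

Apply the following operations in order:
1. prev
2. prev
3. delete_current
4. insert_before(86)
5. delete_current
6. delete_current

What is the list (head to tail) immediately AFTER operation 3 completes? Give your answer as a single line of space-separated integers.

Answer: 6 4 8 1

Derivation:
After 1 (prev): list=[9, 6, 4, 8, 1] cursor@9
After 2 (prev): list=[9, 6, 4, 8, 1] cursor@9
After 3 (delete_current): list=[6, 4, 8, 1] cursor@6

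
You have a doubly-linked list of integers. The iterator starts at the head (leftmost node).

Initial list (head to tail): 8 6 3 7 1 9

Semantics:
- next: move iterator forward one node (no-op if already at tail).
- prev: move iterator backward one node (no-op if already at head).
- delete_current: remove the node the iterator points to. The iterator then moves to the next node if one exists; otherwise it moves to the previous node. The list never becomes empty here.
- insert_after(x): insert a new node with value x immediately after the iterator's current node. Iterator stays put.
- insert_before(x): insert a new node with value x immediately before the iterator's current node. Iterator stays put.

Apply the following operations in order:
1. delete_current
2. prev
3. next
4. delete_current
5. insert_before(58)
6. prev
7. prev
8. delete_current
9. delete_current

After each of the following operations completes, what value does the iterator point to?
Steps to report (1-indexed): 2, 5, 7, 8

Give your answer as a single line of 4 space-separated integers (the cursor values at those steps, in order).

After 1 (delete_current): list=[6, 3, 7, 1, 9] cursor@6
After 2 (prev): list=[6, 3, 7, 1, 9] cursor@6
After 3 (next): list=[6, 3, 7, 1, 9] cursor@3
After 4 (delete_current): list=[6, 7, 1, 9] cursor@7
After 5 (insert_before(58)): list=[6, 58, 7, 1, 9] cursor@7
After 6 (prev): list=[6, 58, 7, 1, 9] cursor@58
After 7 (prev): list=[6, 58, 7, 1, 9] cursor@6
After 8 (delete_current): list=[58, 7, 1, 9] cursor@58
After 9 (delete_current): list=[7, 1, 9] cursor@7

Answer: 6 7 6 58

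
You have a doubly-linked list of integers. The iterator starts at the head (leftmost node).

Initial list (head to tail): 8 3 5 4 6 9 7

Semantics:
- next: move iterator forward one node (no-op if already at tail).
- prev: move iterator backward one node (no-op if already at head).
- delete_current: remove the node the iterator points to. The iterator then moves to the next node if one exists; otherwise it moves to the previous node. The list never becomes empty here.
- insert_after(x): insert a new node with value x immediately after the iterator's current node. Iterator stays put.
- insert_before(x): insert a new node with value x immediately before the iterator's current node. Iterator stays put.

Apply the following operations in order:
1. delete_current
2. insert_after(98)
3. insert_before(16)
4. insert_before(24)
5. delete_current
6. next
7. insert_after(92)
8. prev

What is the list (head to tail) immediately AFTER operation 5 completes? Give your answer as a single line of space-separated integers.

After 1 (delete_current): list=[3, 5, 4, 6, 9, 7] cursor@3
After 2 (insert_after(98)): list=[3, 98, 5, 4, 6, 9, 7] cursor@3
After 3 (insert_before(16)): list=[16, 3, 98, 5, 4, 6, 9, 7] cursor@3
After 4 (insert_before(24)): list=[16, 24, 3, 98, 5, 4, 6, 9, 7] cursor@3
After 5 (delete_current): list=[16, 24, 98, 5, 4, 6, 9, 7] cursor@98

Answer: 16 24 98 5 4 6 9 7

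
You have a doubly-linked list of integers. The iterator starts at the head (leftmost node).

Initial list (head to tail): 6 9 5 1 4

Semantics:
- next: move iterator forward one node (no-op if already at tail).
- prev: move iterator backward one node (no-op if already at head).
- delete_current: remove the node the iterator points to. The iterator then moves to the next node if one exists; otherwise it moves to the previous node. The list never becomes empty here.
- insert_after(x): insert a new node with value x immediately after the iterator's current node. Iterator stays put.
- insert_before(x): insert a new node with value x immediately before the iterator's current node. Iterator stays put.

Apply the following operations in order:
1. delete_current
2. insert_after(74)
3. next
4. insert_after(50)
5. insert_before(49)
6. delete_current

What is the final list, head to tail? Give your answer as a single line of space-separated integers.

Answer: 9 49 50 5 1 4

Derivation:
After 1 (delete_current): list=[9, 5, 1, 4] cursor@9
After 2 (insert_after(74)): list=[9, 74, 5, 1, 4] cursor@9
After 3 (next): list=[9, 74, 5, 1, 4] cursor@74
After 4 (insert_after(50)): list=[9, 74, 50, 5, 1, 4] cursor@74
After 5 (insert_before(49)): list=[9, 49, 74, 50, 5, 1, 4] cursor@74
After 6 (delete_current): list=[9, 49, 50, 5, 1, 4] cursor@50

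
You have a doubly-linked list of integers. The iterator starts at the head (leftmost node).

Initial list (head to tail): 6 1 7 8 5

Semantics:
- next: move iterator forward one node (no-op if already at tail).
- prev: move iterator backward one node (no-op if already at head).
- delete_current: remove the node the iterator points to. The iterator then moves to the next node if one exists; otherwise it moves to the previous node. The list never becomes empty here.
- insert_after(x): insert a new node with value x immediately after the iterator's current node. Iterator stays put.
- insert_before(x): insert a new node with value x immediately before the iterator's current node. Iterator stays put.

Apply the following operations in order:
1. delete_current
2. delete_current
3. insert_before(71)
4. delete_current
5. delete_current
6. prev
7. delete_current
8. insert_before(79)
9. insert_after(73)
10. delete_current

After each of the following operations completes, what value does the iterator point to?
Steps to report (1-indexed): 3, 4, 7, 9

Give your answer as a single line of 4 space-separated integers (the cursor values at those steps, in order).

After 1 (delete_current): list=[1, 7, 8, 5] cursor@1
After 2 (delete_current): list=[7, 8, 5] cursor@7
After 3 (insert_before(71)): list=[71, 7, 8, 5] cursor@7
After 4 (delete_current): list=[71, 8, 5] cursor@8
After 5 (delete_current): list=[71, 5] cursor@5
After 6 (prev): list=[71, 5] cursor@71
After 7 (delete_current): list=[5] cursor@5
After 8 (insert_before(79)): list=[79, 5] cursor@5
After 9 (insert_after(73)): list=[79, 5, 73] cursor@5
After 10 (delete_current): list=[79, 73] cursor@73

Answer: 7 8 5 5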